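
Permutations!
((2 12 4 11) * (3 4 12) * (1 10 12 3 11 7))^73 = ((1 10 12 3 4 7)(2 11))^73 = (1 10 12 3 4 7)(2 11)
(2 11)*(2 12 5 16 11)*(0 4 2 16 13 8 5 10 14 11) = (0 4 2 16)(5 13 8)(10 14 11 12) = [4, 1, 16, 3, 2, 13, 6, 7, 5, 9, 14, 12, 10, 8, 11, 15, 0]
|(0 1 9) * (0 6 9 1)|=|(6 9)|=2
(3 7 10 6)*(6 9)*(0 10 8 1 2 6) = [10, 2, 6, 7, 4, 5, 3, 8, 1, 0, 9] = (0 10 9)(1 2 6 3 7 8)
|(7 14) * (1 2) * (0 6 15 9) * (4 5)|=|(0 6 15 9)(1 2)(4 5)(7 14)|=4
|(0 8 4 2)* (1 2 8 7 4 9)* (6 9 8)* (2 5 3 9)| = 20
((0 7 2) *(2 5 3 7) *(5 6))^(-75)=((0 2)(3 7 6 5))^(-75)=(0 2)(3 7 6 5)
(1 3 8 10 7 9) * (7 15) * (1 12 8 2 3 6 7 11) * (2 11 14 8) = (1 6 7 9 12 2 3 11)(8 10 15 14) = [0, 6, 3, 11, 4, 5, 7, 9, 10, 12, 15, 1, 2, 13, 8, 14]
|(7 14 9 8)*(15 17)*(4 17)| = 12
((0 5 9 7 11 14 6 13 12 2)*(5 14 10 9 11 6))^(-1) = (0 2 12 13 6 7 9 10 11 5 14)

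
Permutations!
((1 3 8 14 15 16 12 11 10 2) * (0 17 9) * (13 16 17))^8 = (0 3 16 14 11 17 2)(1 13 8 12 15 10 9)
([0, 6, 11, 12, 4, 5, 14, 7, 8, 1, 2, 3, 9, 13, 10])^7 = (1 12 11 10 6 9 3 2 14)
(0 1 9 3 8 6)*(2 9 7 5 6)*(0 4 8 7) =[1, 0, 9, 7, 8, 6, 4, 5, 2, 3] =(0 1)(2 9 3 7 5 6 4 8)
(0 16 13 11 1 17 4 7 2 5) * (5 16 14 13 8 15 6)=(0 14 13 11 1 17 4 7 2 16 8 15 6 5)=[14, 17, 16, 3, 7, 0, 5, 2, 15, 9, 10, 1, 12, 11, 13, 6, 8, 4]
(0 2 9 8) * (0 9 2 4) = (0 4)(8 9) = [4, 1, 2, 3, 0, 5, 6, 7, 9, 8]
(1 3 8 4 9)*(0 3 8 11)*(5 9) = (0 3 11)(1 8 4 5 9) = [3, 8, 2, 11, 5, 9, 6, 7, 4, 1, 10, 0]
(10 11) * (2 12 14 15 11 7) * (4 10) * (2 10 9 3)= (2 12 14 15 11 4 9 3)(7 10)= [0, 1, 12, 2, 9, 5, 6, 10, 8, 3, 7, 4, 14, 13, 15, 11]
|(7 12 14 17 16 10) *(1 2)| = 6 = |(1 2)(7 12 14 17 16 10)|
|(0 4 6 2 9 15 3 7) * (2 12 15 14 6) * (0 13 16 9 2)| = |(0 4)(3 7 13 16 9 14 6 12 15)| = 18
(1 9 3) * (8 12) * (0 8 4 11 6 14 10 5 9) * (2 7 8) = (0 2 7 8 12 4 11 6 14 10 5 9 3 1) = [2, 0, 7, 1, 11, 9, 14, 8, 12, 3, 5, 6, 4, 13, 10]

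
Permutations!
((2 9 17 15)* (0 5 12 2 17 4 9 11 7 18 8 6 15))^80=((0 5 12 2 11 7 18 8 6 15 17)(4 9))^80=(0 2 18 15 5 11 8 17 12 7 6)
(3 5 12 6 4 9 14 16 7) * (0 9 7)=[9, 1, 2, 5, 7, 12, 4, 3, 8, 14, 10, 11, 6, 13, 16, 15, 0]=(0 9 14 16)(3 5 12 6 4 7)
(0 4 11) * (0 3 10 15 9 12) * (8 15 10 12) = (0 4 11 3 12)(8 15 9) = [4, 1, 2, 12, 11, 5, 6, 7, 15, 8, 10, 3, 0, 13, 14, 9]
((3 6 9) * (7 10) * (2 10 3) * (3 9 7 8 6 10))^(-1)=(2 9 7 6 8 10 3)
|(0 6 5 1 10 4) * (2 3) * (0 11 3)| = |(0 6 5 1 10 4 11 3 2)| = 9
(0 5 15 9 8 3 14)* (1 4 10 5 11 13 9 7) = [11, 4, 2, 14, 10, 15, 6, 1, 3, 8, 5, 13, 12, 9, 0, 7] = (0 11 13 9 8 3 14)(1 4 10 5 15 7)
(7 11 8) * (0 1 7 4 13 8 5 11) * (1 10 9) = (0 10 9 1 7)(4 13 8)(5 11) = [10, 7, 2, 3, 13, 11, 6, 0, 4, 1, 9, 5, 12, 8]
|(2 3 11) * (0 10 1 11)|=6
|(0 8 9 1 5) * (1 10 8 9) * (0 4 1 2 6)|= 6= |(0 9 10 8 2 6)(1 5 4)|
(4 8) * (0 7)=(0 7)(4 8)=[7, 1, 2, 3, 8, 5, 6, 0, 4]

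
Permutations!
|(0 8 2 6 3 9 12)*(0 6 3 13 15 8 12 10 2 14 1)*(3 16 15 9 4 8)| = |(0 12 6 13 9 10 2 16 15 3 4 8 14 1)| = 14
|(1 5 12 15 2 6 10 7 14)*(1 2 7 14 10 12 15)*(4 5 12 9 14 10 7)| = 12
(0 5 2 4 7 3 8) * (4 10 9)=(0 5 2 10 9 4 7 3 8)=[5, 1, 10, 8, 7, 2, 6, 3, 0, 4, 9]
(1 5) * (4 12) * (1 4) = [0, 5, 2, 3, 12, 4, 6, 7, 8, 9, 10, 11, 1] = (1 5 4 12)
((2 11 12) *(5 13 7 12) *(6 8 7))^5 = (2 8 5 12 6 11 7 13)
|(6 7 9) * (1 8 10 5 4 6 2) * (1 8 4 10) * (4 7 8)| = |(1 7 9 2 4 6 8)(5 10)| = 14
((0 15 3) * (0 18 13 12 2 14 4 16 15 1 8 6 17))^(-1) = ((0 1 8 6 17)(2 14 4 16 15 3 18 13 12))^(-1) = (0 17 6 8 1)(2 12 13 18 3 15 16 4 14)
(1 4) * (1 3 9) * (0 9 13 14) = (0 9 1 4 3 13 14) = [9, 4, 2, 13, 3, 5, 6, 7, 8, 1, 10, 11, 12, 14, 0]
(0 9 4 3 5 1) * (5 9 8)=[8, 0, 2, 9, 3, 1, 6, 7, 5, 4]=(0 8 5 1)(3 9 4)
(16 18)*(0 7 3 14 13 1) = (0 7 3 14 13 1)(16 18) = [7, 0, 2, 14, 4, 5, 6, 3, 8, 9, 10, 11, 12, 1, 13, 15, 18, 17, 16]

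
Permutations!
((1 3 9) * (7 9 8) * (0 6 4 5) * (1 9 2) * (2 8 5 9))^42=(0 4 2 3)(1 5 6 9)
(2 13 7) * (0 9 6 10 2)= [9, 1, 13, 3, 4, 5, 10, 0, 8, 6, 2, 11, 12, 7]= (0 9 6 10 2 13 7)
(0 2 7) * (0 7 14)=(0 2 14)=[2, 1, 14, 3, 4, 5, 6, 7, 8, 9, 10, 11, 12, 13, 0]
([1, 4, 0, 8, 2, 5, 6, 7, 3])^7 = (0 2 4 1)(3 8)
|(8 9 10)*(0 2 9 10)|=|(0 2 9)(8 10)|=6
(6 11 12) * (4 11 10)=(4 11 12 6 10)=[0, 1, 2, 3, 11, 5, 10, 7, 8, 9, 4, 12, 6]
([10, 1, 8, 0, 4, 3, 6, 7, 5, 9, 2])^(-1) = (0 3 5 8 2 10)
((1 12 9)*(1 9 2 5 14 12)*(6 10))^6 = (2 14)(5 12)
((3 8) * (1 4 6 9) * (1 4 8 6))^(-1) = ((1 8 3 6 9 4))^(-1) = (1 4 9 6 3 8)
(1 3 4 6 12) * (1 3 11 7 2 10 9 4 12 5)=[0, 11, 10, 12, 6, 1, 5, 2, 8, 4, 9, 7, 3]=(1 11 7 2 10 9 4 6 5)(3 12)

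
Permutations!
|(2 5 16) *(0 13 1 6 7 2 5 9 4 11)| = 18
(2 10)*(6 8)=(2 10)(6 8)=[0, 1, 10, 3, 4, 5, 8, 7, 6, 9, 2]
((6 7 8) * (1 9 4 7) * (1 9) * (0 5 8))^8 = ((0 5 8 6 9 4 7))^8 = (0 5 8 6 9 4 7)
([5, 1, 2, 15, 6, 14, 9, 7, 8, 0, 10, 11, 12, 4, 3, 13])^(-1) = (0 9 6 4 13 15 3 14 5)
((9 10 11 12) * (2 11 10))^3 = (2 9 12 11)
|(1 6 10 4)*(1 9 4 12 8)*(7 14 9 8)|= |(1 6 10 12 7 14 9 4 8)|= 9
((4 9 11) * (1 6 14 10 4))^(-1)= ((1 6 14 10 4 9 11))^(-1)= (1 11 9 4 10 14 6)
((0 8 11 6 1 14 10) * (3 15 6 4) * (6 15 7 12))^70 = ((15)(0 8 11 4 3 7 12 6 1 14 10))^70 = (15)(0 3 1 8 7 14 11 12 10 4 6)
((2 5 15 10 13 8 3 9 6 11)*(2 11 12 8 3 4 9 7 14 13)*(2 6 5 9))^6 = (2 12 15)(3 14)(4 6 5)(7 13)(8 10 9)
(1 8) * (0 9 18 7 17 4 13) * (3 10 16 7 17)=(0 9 18 17 4 13)(1 8)(3 10 16 7)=[9, 8, 2, 10, 13, 5, 6, 3, 1, 18, 16, 11, 12, 0, 14, 15, 7, 4, 17]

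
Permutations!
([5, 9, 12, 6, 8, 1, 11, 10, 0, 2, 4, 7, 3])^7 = (0 6 5 11 1 7 9 10 2 4 12 8 3)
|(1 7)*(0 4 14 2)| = 4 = |(0 4 14 2)(1 7)|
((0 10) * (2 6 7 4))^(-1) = (0 10)(2 4 7 6)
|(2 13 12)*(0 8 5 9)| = 12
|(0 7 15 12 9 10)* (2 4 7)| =8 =|(0 2 4 7 15 12 9 10)|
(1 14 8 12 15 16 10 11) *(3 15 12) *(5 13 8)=(1 14 5 13 8 3 15 16 10 11)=[0, 14, 2, 15, 4, 13, 6, 7, 3, 9, 11, 1, 12, 8, 5, 16, 10]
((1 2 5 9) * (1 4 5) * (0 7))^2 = ((0 7)(1 2)(4 5 9))^2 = (4 9 5)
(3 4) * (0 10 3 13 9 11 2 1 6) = (0 10 3 4 13 9 11 2 1 6) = [10, 6, 1, 4, 13, 5, 0, 7, 8, 11, 3, 2, 12, 9]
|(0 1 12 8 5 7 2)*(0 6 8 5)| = |(0 1 12 5 7 2 6 8)| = 8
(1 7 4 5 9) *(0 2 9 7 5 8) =(0 2 9 1 5 7 4 8) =[2, 5, 9, 3, 8, 7, 6, 4, 0, 1]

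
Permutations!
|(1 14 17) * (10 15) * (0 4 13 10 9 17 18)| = |(0 4 13 10 15 9 17 1 14 18)| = 10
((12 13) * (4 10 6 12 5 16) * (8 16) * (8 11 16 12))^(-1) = (4 16 11 5 13 12 8 6 10)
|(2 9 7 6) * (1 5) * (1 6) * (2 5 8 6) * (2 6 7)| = 6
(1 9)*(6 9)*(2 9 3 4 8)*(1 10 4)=(1 6 3)(2 9 10 4 8)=[0, 6, 9, 1, 8, 5, 3, 7, 2, 10, 4]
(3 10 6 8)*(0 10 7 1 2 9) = (0 10 6 8 3 7 1 2 9) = [10, 2, 9, 7, 4, 5, 8, 1, 3, 0, 6]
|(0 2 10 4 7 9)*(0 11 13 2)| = 7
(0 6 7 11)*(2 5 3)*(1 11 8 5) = [6, 11, 1, 2, 4, 3, 7, 8, 5, 9, 10, 0] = (0 6 7 8 5 3 2 1 11)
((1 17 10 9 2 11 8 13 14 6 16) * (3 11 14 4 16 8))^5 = ((1 17 10 9 2 14 6 8 13 4 16)(3 11))^5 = (1 14 16 2 4 9 13 10 8 17 6)(3 11)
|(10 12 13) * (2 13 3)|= |(2 13 10 12 3)|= 5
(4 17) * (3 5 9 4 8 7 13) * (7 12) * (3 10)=(3 5 9 4 17 8 12 7 13 10)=[0, 1, 2, 5, 17, 9, 6, 13, 12, 4, 3, 11, 7, 10, 14, 15, 16, 8]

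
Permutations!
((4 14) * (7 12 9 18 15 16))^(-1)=(4 14)(7 16 15 18 9 12)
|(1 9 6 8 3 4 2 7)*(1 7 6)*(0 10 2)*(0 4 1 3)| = 15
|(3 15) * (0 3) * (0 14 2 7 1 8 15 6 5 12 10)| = 6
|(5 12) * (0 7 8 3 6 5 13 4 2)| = 10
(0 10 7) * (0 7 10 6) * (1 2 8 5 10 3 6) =(0 1 2 8 5 10 3 6) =[1, 2, 8, 6, 4, 10, 0, 7, 5, 9, 3]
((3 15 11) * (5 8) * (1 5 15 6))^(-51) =(1 3 15 5 6 11 8)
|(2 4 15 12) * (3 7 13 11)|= 4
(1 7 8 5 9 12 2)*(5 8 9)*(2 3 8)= (1 7 9 12 3 8 2)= [0, 7, 1, 8, 4, 5, 6, 9, 2, 12, 10, 11, 3]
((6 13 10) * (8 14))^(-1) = (6 10 13)(8 14) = ((6 13 10)(8 14))^(-1)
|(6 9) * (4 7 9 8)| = 5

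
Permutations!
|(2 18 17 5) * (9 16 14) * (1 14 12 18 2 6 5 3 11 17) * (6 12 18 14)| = 24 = |(1 6 5 12 14 9 16 18)(3 11 17)|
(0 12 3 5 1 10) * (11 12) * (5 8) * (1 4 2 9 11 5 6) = (0 5 4 2 9 11 12 3 8 6 1 10) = [5, 10, 9, 8, 2, 4, 1, 7, 6, 11, 0, 12, 3]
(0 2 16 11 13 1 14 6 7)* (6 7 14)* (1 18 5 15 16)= (0 2 1 6 14 7)(5 15 16 11 13 18)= [2, 6, 1, 3, 4, 15, 14, 0, 8, 9, 10, 13, 12, 18, 7, 16, 11, 17, 5]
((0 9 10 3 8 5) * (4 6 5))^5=(0 4 10 5 8 9 6 3)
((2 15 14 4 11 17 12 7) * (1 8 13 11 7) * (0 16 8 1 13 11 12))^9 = (0 17 11 8 16)(2 7 4 14 15)(12 13) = ((0 16 8 11 17)(2 15 14 4 7)(12 13))^9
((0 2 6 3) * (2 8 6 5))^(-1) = (0 3 6 8)(2 5)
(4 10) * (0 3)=(0 3)(4 10)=[3, 1, 2, 0, 10, 5, 6, 7, 8, 9, 4]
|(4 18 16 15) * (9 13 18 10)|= 7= |(4 10 9 13 18 16 15)|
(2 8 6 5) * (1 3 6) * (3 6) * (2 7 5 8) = [0, 6, 2, 3, 4, 7, 8, 5, 1] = (1 6 8)(5 7)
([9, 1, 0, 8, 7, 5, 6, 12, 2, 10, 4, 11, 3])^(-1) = (0 2 8 3 12 7 4 10 9)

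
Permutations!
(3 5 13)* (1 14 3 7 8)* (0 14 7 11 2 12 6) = (0 14 3 5 13 11 2 12 6)(1 7 8) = [14, 7, 12, 5, 4, 13, 0, 8, 1, 9, 10, 2, 6, 11, 3]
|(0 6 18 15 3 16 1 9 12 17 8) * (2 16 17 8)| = |(0 6 18 15 3 17 2 16 1 9 12 8)| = 12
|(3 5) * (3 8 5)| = 2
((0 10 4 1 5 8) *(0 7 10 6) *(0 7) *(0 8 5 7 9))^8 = (10)(0 9 6)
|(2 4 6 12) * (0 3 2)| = |(0 3 2 4 6 12)| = 6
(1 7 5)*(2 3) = (1 7 5)(2 3) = [0, 7, 3, 2, 4, 1, 6, 5]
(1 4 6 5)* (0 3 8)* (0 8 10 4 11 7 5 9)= (0 3 10 4 6 9)(1 11 7 5)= [3, 11, 2, 10, 6, 1, 9, 5, 8, 0, 4, 7]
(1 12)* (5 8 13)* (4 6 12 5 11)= (1 5 8 13 11 4 6 12)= [0, 5, 2, 3, 6, 8, 12, 7, 13, 9, 10, 4, 1, 11]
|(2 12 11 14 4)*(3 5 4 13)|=8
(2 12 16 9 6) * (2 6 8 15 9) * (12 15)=[0, 1, 15, 3, 4, 5, 6, 7, 12, 8, 10, 11, 16, 13, 14, 9, 2]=(2 15 9 8 12 16)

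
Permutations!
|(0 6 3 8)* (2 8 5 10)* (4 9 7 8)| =|(0 6 3 5 10 2 4 9 7 8)| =10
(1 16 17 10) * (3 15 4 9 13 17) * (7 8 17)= (1 16 3 15 4 9 13 7 8 17 10)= [0, 16, 2, 15, 9, 5, 6, 8, 17, 13, 1, 11, 12, 7, 14, 4, 3, 10]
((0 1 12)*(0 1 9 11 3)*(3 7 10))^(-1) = (0 3 10 7 11 9)(1 12)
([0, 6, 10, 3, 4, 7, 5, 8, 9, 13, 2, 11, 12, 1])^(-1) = [0, 13, 10, 3, 4, 6, 1, 5, 7, 8, 2, 11, 12, 9]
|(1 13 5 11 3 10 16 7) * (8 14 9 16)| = 11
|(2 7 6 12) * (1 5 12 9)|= 7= |(1 5 12 2 7 6 9)|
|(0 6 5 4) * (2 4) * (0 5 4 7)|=|(0 6 4 5 2 7)|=6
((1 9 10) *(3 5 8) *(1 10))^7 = (10)(1 9)(3 5 8) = ((10)(1 9)(3 5 8))^7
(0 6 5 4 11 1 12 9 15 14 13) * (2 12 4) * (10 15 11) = (0 6 5 2 12 9 11 1 4 10 15 14 13) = [6, 4, 12, 3, 10, 2, 5, 7, 8, 11, 15, 1, 9, 0, 13, 14]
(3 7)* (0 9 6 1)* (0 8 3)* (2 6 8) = [9, 2, 6, 7, 4, 5, 1, 0, 3, 8] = (0 9 8 3 7)(1 2 6)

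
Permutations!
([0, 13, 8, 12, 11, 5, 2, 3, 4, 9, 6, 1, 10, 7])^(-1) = (1 11 4 8 2 6 10 12 3 7 13)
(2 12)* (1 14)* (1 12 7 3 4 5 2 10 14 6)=(1 6)(2 7 3 4 5)(10 14 12)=[0, 6, 7, 4, 5, 2, 1, 3, 8, 9, 14, 11, 10, 13, 12]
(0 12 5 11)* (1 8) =(0 12 5 11)(1 8) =[12, 8, 2, 3, 4, 11, 6, 7, 1, 9, 10, 0, 5]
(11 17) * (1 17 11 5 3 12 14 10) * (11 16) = (1 17 5 3 12 14 10)(11 16) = [0, 17, 2, 12, 4, 3, 6, 7, 8, 9, 1, 16, 14, 13, 10, 15, 11, 5]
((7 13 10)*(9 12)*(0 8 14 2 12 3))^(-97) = (0 8 14 2 12 9 3)(7 10 13)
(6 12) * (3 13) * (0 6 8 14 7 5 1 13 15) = [6, 13, 2, 15, 4, 1, 12, 5, 14, 9, 10, 11, 8, 3, 7, 0] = (0 6 12 8 14 7 5 1 13 3 15)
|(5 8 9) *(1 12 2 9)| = 6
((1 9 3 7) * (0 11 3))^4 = ((0 11 3 7 1 9))^4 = (0 1 3)(7 11 9)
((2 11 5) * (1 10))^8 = (2 5 11)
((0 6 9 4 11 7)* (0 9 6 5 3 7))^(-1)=(0 11 4 9 7 3 5)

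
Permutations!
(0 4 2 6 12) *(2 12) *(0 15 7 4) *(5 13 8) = (2 6)(4 12 15 7)(5 13 8) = [0, 1, 6, 3, 12, 13, 2, 4, 5, 9, 10, 11, 15, 8, 14, 7]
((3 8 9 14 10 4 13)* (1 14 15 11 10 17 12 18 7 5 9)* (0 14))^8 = (0 15)(1 9)(3 7)(4 12)(5 8)(10 17)(11 14)(13 18)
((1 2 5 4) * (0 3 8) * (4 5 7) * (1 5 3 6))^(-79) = ((0 6 1 2 7 4 5 3 8))^(-79) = (0 1 7 5 8 6 2 4 3)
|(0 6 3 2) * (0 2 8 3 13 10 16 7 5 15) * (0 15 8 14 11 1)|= 12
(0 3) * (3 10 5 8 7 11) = (0 10 5 8 7 11 3) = [10, 1, 2, 0, 4, 8, 6, 11, 7, 9, 5, 3]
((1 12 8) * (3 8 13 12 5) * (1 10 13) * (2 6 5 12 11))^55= (1 12)(2 11 13 10 8 3 5 6)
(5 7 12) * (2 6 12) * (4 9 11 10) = [0, 1, 6, 3, 9, 7, 12, 2, 8, 11, 4, 10, 5] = (2 6 12 5 7)(4 9 11 10)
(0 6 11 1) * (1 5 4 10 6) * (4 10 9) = (0 1)(4 9)(5 10 6 11) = [1, 0, 2, 3, 9, 10, 11, 7, 8, 4, 6, 5]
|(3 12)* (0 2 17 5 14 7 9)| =14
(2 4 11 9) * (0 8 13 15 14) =(0 8 13 15 14)(2 4 11 9) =[8, 1, 4, 3, 11, 5, 6, 7, 13, 2, 10, 9, 12, 15, 0, 14]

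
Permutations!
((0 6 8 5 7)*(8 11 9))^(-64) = ((0 6 11 9 8 5 7))^(-64) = (0 7 5 8 9 11 6)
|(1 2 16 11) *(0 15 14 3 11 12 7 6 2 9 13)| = |(0 15 14 3 11 1 9 13)(2 16 12 7 6)| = 40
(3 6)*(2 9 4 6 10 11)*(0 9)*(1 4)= (0 9 1 4 6 3 10 11 2)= [9, 4, 0, 10, 6, 5, 3, 7, 8, 1, 11, 2]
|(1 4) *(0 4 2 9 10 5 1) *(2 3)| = |(0 4)(1 3 2 9 10 5)| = 6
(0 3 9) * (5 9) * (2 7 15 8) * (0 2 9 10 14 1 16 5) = (0 3)(1 16 5 10 14)(2 7 15 8 9) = [3, 16, 7, 0, 4, 10, 6, 15, 9, 2, 14, 11, 12, 13, 1, 8, 5]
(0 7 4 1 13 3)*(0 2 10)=(0 7 4 1 13 3 2 10)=[7, 13, 10, 2, 1, 5, 6, 4, 8, 9, 0, 11, 12, 3]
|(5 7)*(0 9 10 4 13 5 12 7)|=|(0 9 10 4 13 5)(7 12)|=6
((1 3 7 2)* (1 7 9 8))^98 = (1 9)(3 8)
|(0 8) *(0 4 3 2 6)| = |(0 8 4 3 2 6)| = 6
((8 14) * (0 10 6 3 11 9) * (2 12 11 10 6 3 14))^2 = (0 14 2 11)(6 8 12 9)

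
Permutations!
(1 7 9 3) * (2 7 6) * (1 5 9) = (1 6 2 7)(3 5 9) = [0, 6, 7, 5, 4, 9, 2, 1, 8, 3]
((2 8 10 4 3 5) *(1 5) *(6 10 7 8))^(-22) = ((1 5 2 6 10 4 3)(7 8))^(-22) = (1 3 4 10 6 2 5)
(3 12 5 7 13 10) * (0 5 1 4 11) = (0 5 7 13 10 3 12 1 4 11) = [5, 4, 2, 12, 11, 7, 6, 13, 8, 9, 3, 0, 1, 10]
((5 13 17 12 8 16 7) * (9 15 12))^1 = ((5 13 17 9 15 12 8 16 7))^1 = (5 13 17 9 15 12 8 16 7)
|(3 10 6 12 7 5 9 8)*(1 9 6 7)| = 9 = |(1 9 8 3 10 7 5 6 12)|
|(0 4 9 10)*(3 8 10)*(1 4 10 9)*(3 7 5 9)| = |(0 10)(1 4)(3 8)(5 9 7)| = 6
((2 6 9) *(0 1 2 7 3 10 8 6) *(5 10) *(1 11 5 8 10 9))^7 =((0 11 5 9 7 3 8 6 1 2))^7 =(0 6 7 11 1 3 5 2 8 9)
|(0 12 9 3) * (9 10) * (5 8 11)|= 15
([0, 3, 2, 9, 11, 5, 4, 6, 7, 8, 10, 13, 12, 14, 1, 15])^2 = (15)(1 9 7 4 13)(3 8 6 11 14)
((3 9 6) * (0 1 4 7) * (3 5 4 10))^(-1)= ((0 1 10 3 9 6 5 4 7))^(-1)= (0 7 4 5 6 9 3 10 1)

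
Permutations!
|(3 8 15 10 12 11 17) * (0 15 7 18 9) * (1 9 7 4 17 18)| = 36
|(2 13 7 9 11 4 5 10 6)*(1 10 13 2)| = 6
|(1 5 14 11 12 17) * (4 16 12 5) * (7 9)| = |(1 4 16 12 17)(5 14 11)(7 9)| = 30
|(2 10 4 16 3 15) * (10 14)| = 7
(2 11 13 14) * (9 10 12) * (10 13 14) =(2 11 14)(9 13 10 12) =[0, 1, 11, 3, 4, 5, 6, 7, 8, 13, 12, 14, 9, 10, 2]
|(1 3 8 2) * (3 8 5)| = |(1 8 2)(3 5)| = 6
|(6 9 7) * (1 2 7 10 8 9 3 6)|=|(1 2 7)(3 6)(8 9 10)|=6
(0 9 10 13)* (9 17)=(0 17 9 10 13)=[17, 1, 2, 3, 4, 5, 6, 7, 8, 10, 13, 11, 12, 0, 14, 15, 16, 9]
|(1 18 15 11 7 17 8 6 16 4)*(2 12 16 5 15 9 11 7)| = |(1 18 9 11 2 12 16 4)(5 15 7 17 8 6)| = 24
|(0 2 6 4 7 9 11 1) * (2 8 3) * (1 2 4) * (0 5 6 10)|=|(0 8 3 4 7 9 11 2 10)(1 5 6)|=9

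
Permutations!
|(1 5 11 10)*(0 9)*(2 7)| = |(0 9)(1 5 11 10)(2 7)| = 4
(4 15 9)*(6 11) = [0, 1, 2, 3, 15, 5, 11, 7, 8, 4, 10, 6, 12, 13, 14, 9] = (4 15 9)(6 11)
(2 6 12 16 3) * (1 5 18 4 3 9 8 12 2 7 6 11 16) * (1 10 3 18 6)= [0, 5, 11, 7, 18, 6, 2, 1, 12, 8, 3, 16, 10, 13, 14, 15, 9, 17, 4]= (1 5 6 2 11 16 9 8 12 10 3 7)(4 18)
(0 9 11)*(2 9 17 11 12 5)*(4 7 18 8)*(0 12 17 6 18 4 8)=(0 6 18)(2 9 17 11 12 5)(4 7)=[6, 1, 9, 3, 7, 2, 18, 4, 8, 17, 10, 12, 5, 13, 14, 15, 16, 11, 0]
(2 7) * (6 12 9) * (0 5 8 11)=[5, 1, 7, 3, 4, 8, 12, 2, 11, 6, 10, 0, 9]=(0 5 8 11)(2 7)(6 12 9)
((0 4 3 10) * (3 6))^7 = (0 6 10 4 3)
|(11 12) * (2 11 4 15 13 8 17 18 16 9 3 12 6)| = 30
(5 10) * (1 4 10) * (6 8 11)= [0, 4, 2, 3, 10, 1, 8, 7, 11, 9, 5, 6]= (1 4 10 5)(6 8 11)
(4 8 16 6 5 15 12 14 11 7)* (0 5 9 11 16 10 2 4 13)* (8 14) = (0 5 15 12 8 10 2 4 14 16 6 9 11 7 13) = [5, 1, 4, 3, 14, 15, 9, 13, 10, 11, 2, 7, 8, 0, 16, 12, 6]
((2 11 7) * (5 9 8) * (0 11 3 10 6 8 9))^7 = ((0 11 7 2 3 10 6 8 5))^7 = (0 8 10 2 11 5 6 3 7)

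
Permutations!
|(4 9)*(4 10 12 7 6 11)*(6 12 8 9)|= |(4 6 11)(7 12)(8 9 10)|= 6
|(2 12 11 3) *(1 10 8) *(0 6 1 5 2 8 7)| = 30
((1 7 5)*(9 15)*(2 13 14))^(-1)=((1 7 5)(2 13 14)(9 15))^(-1)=(1 5 7)(2 14 13)(9 15)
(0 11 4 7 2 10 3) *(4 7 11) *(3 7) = (0 4 11 3)(2 10 7) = [4, 1, 10, 0, 11, 5, 6, 2, 8, 9, 7, 3]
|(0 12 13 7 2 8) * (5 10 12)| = 8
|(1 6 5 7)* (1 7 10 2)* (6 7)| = |(1 7 6 5 10 2)| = 6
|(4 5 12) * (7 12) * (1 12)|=5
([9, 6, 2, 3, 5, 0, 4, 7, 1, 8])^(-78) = (0 5 4 6 1 8 9)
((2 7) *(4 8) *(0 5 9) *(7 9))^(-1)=((0 5 7 2 9)(4 8))^(-1)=(0 9 2 7 5)(4 8)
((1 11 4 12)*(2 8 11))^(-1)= (1 12 4 11 8 2)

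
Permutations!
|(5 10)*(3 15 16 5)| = 5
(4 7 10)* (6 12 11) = (4 7 10)(6 12 11) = [0, 1, 2, 3, 7, 5, 12, 10, 8, 9, 4, 6, 11]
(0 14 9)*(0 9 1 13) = (0 14 1 13) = [14, 13, 2, 3, 4, 5, 6, 7, 8, 9, 10, 11, 12, 0, 1]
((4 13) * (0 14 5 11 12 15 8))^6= (0 8 15 12 11 5 14)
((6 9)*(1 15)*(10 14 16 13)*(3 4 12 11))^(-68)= ((1 15)(3 4 12 11)(6 9)(10 14 16 13))^(-68)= (16)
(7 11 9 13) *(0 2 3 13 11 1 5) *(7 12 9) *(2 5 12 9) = (0 5)(1 12 2 3 13 9 11 7) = [5, 12, 3, 13, 4, 0, 6, 1, 8, 11, 10, 7, 2, 9]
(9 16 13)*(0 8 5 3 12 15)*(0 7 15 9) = (0 8 5 3 12 9 16 13)(7 15) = [8, 1, 2, 12, 4, 3, 6, 15, 5, 16, 10, 11, 9, 0, 14, 7, 13]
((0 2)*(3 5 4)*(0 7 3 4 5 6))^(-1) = (0 6 3 7 2)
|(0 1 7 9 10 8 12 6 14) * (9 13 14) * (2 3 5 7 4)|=45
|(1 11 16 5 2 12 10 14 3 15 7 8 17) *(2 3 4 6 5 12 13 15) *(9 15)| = |(1 11 16 12 10 14 4 6 5 3 2 13 9 15 7 8 17)| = 17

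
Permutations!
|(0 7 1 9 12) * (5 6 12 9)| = 6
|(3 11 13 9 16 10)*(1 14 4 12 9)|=|(1 14 4 12 9 16 10 3 11 13)|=10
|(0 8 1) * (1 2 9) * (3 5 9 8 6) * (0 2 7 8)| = |(0 6 3 5 9 1 2)(7 8)| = 14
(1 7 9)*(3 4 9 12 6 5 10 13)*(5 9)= (1 7 12 6 9)(3 4 5 10 13)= [0, 7, 2, 4, 5, 10, 9, 12, 8, 1, 13, 11, 6, 3]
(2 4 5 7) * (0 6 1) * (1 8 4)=(0 6 8 4 5 7 2 1)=[6, 0, 1, 3, 5, 7, 8, 2, 4]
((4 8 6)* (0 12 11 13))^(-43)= (0 12 11 13)(4 6 8)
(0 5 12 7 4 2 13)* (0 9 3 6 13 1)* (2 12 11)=(0 5 11 2 1)(3 6 13 9)(4 12 7)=[5, 0, 1, 6, 12, 11, 13, 4, 8, 3, 10, 2, 7, 9]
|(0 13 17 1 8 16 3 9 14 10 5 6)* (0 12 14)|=40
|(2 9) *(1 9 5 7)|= |(1 9 2 5 7)|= 5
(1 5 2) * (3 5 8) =[0, 8, 1, 5, 4, 2, 6, 7, 3] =(1 8 3 5 2)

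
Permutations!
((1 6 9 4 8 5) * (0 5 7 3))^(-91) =(0 3 7 8 4 9 6 1 5)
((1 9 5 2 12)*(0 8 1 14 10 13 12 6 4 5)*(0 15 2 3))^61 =(0 8 1 9 15 2 6 4 5 3)(10 13 12 14)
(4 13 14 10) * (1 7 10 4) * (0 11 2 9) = [11, 7, 9, 3, 13, 5, 6, 10, 8, 0, 1, 2, 12, 14, 4] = (0 11 2 9)(1 7 10)(4 13 14)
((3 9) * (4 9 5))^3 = (3 9 4 5)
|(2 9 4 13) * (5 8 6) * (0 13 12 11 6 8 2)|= 14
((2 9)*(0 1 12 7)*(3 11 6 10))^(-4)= (12)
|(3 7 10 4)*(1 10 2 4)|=|(1 10)(2 4 3 7)|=4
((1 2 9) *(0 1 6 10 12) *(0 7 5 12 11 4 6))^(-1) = ((0 1 2 9)(4 6 10 11)(5 12 7))^(-1) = (0 9 2 1)(4 11 10 6)(5 7 12)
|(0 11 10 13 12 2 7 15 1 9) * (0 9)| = 9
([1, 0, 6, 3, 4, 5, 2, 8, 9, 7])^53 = (0 1)(2 6)(7 9 8)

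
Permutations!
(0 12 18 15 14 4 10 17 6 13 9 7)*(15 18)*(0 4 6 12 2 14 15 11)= [2, 1, 14, 3, 10, 5, 13, 4, 8, 7, 17, 0, 11, 9, 6, 15, 16, 12, 18]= (18)(0 2 14 6 13 9 7 4 10 17 12 11)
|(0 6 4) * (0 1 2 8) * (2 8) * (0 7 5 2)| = 8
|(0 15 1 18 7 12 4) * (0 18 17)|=|(0 15 1 17)(4 18 7 12)|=4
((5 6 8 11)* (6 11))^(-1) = (5 11)(6 8) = ((5 11)(6 8))^(-1)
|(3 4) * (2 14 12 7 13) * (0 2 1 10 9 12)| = 6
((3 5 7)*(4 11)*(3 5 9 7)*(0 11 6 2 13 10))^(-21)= (13)(3 5 7 9)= ((0 11 4 6 2 13 10)(3 9 7 5))^(-21)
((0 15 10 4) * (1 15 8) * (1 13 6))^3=(0 6 10 8 1 4 13 15)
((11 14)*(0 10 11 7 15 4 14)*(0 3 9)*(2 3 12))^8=(15)(0 10 11 12 2 3 9)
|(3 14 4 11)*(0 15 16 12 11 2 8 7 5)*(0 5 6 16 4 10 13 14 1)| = 12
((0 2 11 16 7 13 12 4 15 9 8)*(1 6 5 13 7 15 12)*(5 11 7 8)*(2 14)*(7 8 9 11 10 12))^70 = (0 2)(1 5 7 12 6 13 9 4 10)(8 14)(11 16 15)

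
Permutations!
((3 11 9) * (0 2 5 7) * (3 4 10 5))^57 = (0 11 10)(2 9 5)(3 4 7)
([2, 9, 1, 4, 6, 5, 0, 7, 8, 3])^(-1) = (0 6 4 3 9 1 2)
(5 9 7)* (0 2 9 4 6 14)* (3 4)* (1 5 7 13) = (0 2 9 13 1 5 3 4 6 14) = [2, 5, 9, 4, 6, 3, 14, 7, 8, 13, 10, 11, 12, 1, 0]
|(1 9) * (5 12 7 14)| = |(1 9)(5 12 7 14)| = 4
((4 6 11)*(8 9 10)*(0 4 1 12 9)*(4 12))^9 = ((0 12 9 10 8)(1 4 6 11))^9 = (0 8 10 9 12)(1 4 6 11)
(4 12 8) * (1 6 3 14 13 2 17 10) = (1 6 3 14 13 2 17 10)(4 12 8) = [0, 6, 17, 14, 12, 5, 3, 7, 4, 9, 1, 11, 8, 2, 13, 15, 16, 10]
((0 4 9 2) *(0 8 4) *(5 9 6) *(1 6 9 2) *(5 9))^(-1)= (1 9 6)(2 5 4 8)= ((1 6 9)(2 8 4 5))^(-1)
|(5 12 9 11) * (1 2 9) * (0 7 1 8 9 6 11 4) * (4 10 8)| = |(0 7 1 2 6 11 5 12 4)(8 9 10)| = 9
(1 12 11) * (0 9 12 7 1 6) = (0 9 12 11 6)(1 7) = [9, 7, 2, 3, 4, 5, 0, 1, 8, 12, 10, 6, 11]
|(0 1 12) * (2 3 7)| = |(0 1 12)(2 3 7)| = 3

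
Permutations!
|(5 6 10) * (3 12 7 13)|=12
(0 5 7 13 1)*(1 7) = [5, 0, 2, 3, 4, 1, 6, 13, 8, 9, 10, 11, 12, 7] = (0 5 1)(7 13)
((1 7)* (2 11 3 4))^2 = (2 3)(4 11) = ((1 7)(2 11 3 4))^2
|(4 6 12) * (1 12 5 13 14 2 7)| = |(1 12 4 6 5 13 14 2 7)| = 9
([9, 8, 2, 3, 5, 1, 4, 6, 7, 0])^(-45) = (0 9)(1 6)(4 8)(5 7)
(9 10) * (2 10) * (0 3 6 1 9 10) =[3, 9, 0, 6, 4, 5, 1, 7, 8, 2, 10] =(10)(0 3 6 1 9 2)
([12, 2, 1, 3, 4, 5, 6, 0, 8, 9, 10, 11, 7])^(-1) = (0 7 12)(1 2)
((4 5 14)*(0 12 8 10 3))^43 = (0 10 12 3 8)(4 5 14)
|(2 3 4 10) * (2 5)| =|(2 3 4 10 5)| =5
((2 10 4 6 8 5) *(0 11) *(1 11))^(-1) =((0 1 11)(2 10 4 6 8 5))^(-1) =(0 11 1)(2 5 8 6 4 10)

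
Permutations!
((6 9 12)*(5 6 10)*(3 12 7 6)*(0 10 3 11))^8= ((0 10 5 11)(3 12)(6 9 7))^8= (12)(6 7 9)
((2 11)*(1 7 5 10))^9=(1 7 5 10)(2 11)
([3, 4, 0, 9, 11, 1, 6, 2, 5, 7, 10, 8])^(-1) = [2, 5, 7, 0, 1, 8, 6, 9, 11, 3, 10, 4]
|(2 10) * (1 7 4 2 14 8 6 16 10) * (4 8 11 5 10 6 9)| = |(1 7 8 9 4 2)(5 10 14 11)(6 16)| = 12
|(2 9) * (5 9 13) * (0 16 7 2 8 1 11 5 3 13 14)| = 10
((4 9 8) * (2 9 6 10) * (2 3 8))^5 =(10)(2 9)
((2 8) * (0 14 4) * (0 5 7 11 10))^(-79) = (0 11 5 14 10 7 4)(2 8)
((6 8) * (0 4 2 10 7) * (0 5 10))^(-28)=(0 2 4)(5 7 10)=((0 4 2)(5 10 7)(6 8))^(-28)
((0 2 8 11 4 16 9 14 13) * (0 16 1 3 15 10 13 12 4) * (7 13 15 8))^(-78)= (16)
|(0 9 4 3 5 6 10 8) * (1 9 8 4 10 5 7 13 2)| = |(0 8)(1 9 10 4 3 7 13 2)(5 6)| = 8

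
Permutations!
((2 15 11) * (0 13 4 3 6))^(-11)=((0 13 4 3 6)(2 15 11))^(-11)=(0 6 3 4 13)(2 15 11)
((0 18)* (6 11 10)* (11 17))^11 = (0 18)(6 10 11 17)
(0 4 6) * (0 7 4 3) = (0 3)(4 6 7) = [3, 1, 2, 0, 6, 5, 7, 4]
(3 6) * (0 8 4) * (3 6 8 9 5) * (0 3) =(0 9 5)(3 8 4) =[9, 1, 2, 8, 3, 0, 6, 7, 4, 5]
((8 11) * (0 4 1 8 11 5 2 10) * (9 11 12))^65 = (0 1 5 10 4 8 2)(9 12 11)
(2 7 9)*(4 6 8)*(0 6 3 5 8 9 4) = (0 6 9 2 7 4 3 5 8) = [6, 1, 7, 5, 3, 8, 9, 4, 0, 2]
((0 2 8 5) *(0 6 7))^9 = (0 5)(2 6)(7 8)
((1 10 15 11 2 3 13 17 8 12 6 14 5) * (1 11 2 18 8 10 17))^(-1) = (1 13 3 2 15 10 17)(5 14 6 12 8 18 11) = ((1 17 10 15 2 3 13)(5 11 18 8 12 6 14))^(-1)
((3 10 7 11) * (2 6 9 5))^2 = ((2 6 9 5)(3 10 7 11))^2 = (2 9)(3 7)(5 6)(10 11)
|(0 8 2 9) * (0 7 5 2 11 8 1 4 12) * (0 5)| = |(0 1 4 12 5 2 9 7)(8 11)| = 8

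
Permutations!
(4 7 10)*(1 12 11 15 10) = (1 12 11 15 10 4 7) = [0, 12, 2, 3, 7, 5, 6, 1, 8, 9, 4, 15, 11, 13, 14, 10]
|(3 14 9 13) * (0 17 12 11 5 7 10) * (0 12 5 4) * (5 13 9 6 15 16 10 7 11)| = |(0 17 13 3 14 6 15 16 10 12 5 11 4)| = 13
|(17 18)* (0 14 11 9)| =|(0 14 11 9)(17 18)| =4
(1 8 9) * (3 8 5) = (1 5 3 8 9) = [0, 5, 2, 8, 4, 3, 6, 7, 9, 1]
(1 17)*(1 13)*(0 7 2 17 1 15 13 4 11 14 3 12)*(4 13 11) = (0 7 2 17 13 15 11 14 3 12) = [7, 1, 17, 12, 4, 5, 6, 2, 8, 9, 10, 14, 0, 15, 3, 11, 16, 13]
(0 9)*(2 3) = (0 9)(2 3) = [9, 1, 3, 2, 4, 5, 6, 7, 8, 0]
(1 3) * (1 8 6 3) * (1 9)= [0, 9, 2, 8, 4, 5, 3, 7, 6, 1]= (1 9)(3 8 6)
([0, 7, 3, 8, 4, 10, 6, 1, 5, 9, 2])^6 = (2 3 8 5 10)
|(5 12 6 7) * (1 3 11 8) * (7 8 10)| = |(1 3 11 10 7 5 12 6 8)| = 9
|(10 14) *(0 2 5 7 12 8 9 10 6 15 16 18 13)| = |(0 2 5 7 12 8 9 10 14 6 15 16 18 13)| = 14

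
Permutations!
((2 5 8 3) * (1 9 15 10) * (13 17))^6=(17)(1 15)(2 8)(3 5)(9 10)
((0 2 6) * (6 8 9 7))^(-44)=(0 7 8)(2 6 9)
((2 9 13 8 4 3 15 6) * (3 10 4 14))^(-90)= (2 15 14 13)(3 8 9 6)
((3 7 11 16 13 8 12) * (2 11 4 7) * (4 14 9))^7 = ((2 11 16 13 8 12 3)(4 7 14 9))^7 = (16)(4 9 14 7)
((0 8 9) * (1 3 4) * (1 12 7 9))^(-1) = (0 9 7 12 4 3 1 8)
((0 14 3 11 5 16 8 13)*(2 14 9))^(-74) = (0 5 2 8 3)(9 16 14 13 11)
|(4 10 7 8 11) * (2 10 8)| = 3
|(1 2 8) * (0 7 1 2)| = |(0 7 1)(2 8)| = 6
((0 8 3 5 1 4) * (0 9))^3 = ((0 8 3 5 1 4 9))^3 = (0 5 9 3 4 8 1)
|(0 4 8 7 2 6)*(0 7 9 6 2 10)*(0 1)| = |(0 4 8 9 6 7 10 1)| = 8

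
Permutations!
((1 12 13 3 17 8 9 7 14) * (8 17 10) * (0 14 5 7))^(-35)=(17)(0 14 1 12 13 3 10 8 9)(5 7)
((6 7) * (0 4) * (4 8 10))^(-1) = ((0 8 10 4)(6 7))^(-1) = (0 4 10 8)(6 7)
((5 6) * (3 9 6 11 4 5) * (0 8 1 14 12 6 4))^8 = (0 4 6 1 11 9 12 8 5 3 14)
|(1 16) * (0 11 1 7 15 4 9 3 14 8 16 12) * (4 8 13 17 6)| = |(0 11 1 12)(3 14 13 17 6 4 9)(7 15 8 16)| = 28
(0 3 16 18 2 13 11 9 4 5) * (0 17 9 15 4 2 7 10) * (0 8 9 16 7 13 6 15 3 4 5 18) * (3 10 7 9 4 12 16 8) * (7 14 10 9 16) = (0 12 7 14 10 3 16)(2 6 15 5 17 8 4 18 13 11 9) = [12, 1, 6, 16, 18, 17, 15, 14, 4, 2, 3, 9, 7, 11, 10, 5, 0, 8, 13]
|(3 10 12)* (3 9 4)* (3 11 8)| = 7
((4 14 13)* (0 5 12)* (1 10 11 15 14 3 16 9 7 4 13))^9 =((0 5 12)(1 10 11 15 14)(3 16 9 7 4))^9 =(1 14 15 11 10)(3 4 7 9 16)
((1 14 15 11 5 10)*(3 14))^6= (1 10 5 11 15 14 3)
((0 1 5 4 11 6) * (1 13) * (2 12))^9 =(0 1 4 6 13 5 11)(2 12)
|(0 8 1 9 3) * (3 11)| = 6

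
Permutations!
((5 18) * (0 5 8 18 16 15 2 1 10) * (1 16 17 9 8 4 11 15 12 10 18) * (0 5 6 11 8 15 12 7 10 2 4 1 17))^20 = ((0 6 11 12 2 16 7 10 5)(1 18)(4 8 17 9 15))^20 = (18)(0 11 2 7 5 6 12 16 10)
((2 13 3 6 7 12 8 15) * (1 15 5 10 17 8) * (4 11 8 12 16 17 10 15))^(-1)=(1 12 17 16 7 6 3 13 2 15 5 8 11 4)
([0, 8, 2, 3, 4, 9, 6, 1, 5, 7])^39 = (1 7 9 5 8)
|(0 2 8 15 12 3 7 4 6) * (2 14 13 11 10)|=13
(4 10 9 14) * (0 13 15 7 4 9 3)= (0 13 15 7 4 10 3)(9 14)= [13, 1, 2, 0, 10, 5, 6, 4, 8, 14, 3, 11, 12, 15, 9, 7]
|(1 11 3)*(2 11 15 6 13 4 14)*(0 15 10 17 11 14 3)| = 10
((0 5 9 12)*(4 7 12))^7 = (0 5 9 4 7 12)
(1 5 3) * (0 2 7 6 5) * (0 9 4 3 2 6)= (0 6 5 2 7)(1 9 4 3)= [6, 9, 7, 1, 3, 2, 5, 0, 8, 4]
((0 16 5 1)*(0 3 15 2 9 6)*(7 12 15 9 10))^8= (0 16 5 1 3 9 6)(2 12 10 15 7)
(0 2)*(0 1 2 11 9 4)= (0 11 9 4)(1 2)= [11, 2, 1, 3, 0, 5, 6, 7, 8, 4, 10, 9]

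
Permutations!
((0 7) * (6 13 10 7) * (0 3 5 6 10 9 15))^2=((0 10 7 3 5 6 13 9 15))^2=(0 7 5 13 15 10 3 6 9)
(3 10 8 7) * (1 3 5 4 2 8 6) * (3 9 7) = (1 9 7 5 4 2 8 3 10 6) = [0, 9, 8, 10, 2, 4, 1, 5, 3, 7, 6]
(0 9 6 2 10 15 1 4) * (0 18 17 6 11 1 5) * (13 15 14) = (0 9 11 1 4 18 17 6 2 10 14 13 15 5) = [9, 4, 10, 3, 18, 0, 2, 7, 8, 11, 14, 1, 12, 15, 13, 5, 16, 6, 17]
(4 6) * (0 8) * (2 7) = (0 8)(2 7)(4 6) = [8, 1, 7, 3, 6, 5, 4, 2, 0]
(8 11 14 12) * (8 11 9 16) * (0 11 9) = [11, 1, 2, 3, 4, 5, 6, 7, 0, 16, 10, 14, 9, 13, 12, 15, 8] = (0 11 14 12 9 16 8)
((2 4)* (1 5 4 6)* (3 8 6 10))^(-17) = (1 6 8 3 10 2 4 5)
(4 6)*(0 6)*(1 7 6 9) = (0 9 1 7 6 4) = [9, 7, 2, 3, 0, 5, 4, 6, 8, 1]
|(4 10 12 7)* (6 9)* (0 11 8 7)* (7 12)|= 12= |(0 11 8 12)(4 10 7)(6 9)|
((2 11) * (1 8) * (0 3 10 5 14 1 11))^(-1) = (0 2 11 8 1 14 5 10 3)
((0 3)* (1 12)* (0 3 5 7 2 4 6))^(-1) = (0 6 4 2 7 5)(1 12)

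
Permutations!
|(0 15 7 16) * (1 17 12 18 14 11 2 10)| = 8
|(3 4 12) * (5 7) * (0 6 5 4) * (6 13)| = 8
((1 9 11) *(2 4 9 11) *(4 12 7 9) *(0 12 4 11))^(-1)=((0 12 7 9 2 4 11 1))^(-1)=(0 1 11 4 2 9 7 12)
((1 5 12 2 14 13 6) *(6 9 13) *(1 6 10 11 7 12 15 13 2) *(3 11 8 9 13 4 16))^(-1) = (1 12 7 11 3 16 4 15 5)(2 9 8 10 14)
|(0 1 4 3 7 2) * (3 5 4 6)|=6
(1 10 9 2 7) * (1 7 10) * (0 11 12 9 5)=(0 11 12 9 2 10 5)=[11, 1, 10, 3, 4, 0, 6, 7, 8, 2, 5, 12, 9]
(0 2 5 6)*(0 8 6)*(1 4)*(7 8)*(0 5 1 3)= (0 2 1 4 3)(6 7 8)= [2, 4, 1, 0, 3, 5, 7, 8, 6]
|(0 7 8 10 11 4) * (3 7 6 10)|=|(0 6 10 11 4)(3 7 8)|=15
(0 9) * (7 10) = (0 9)(7 10) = [9, 1, 2, 3, 4, 5, 6, 10, 8, 0, 7]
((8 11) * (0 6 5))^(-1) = (0 5 6)(8 11)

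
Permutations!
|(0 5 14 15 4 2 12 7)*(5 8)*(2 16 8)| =12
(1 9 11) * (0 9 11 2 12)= (0 9 2 12)(1 11)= [9, 11, 12, 3, 4, 5, 6, 7, 8, 2, 10, 1, 0]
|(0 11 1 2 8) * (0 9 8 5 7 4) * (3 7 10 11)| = |(0 3 7 4)(1 2 5 10 11)(8 9)| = 20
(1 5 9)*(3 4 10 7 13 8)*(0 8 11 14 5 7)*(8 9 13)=(0 9 1 7 8 3 4 10)(5 13 11 14)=[9, 7, 2, 4, 10, 13, 6, 8, 3, 1, 0, 14, 12, 11, 5]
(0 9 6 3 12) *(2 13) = (0 9 6 3 12)(2 13) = [9, 1, 13, 12, 4, 5, 3, 7, 8, 6, 10, 11, 0, 2]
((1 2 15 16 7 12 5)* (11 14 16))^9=((1 2 15 11 14 16 7 12 5))^9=(16)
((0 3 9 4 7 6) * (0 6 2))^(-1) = ((0 3 9 4 7 2))^(-1) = (0 2 7 4 9 3)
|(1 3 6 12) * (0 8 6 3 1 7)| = |(0 8 6 12 7)| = 5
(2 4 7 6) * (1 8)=[0, 8, 4, 3, 7, 5, 2, 6, 1]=(1 8)(2 4 7 6)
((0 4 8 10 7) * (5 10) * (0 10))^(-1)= ((0 4 8 5)(7 10))^(-1)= (0 5 8 4)(7 10)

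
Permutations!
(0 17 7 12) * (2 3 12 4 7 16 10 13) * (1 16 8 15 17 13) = (0 13 2 3 12)(1 16 10)(4 7)(8 15 17) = [13, 16, 3, 12, 7, 5, 6, 4, 15, 9, 1, 11, 0, 2, 14, 17, 10, 8]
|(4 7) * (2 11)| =2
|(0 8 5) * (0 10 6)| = |(0 8 5 10 6)| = 5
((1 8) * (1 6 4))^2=(1 6)(4 8)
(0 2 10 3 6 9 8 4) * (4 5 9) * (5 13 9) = (0 2 10 3 6 4)(8 13 9) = [2, 1, 10, 6, 0, 5, 4, 7, 13, 8, 3, 11, 12, 9]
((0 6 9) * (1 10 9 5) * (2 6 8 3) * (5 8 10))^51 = (10)(1 5)(2 3 8 6)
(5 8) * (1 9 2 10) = (1 9 2 10)(5 8) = [0, 9, 10, 3, 4, 8, 6, 7, 5, 2, 1]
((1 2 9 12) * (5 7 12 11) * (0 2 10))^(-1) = (0 10 1 12 7 5 11 9 2)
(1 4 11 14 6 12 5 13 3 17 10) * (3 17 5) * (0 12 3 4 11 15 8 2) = (0 12 4 15 8 2)(1 11 14 6 3 5 13 17 10) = [12, 11, 0, 5, 15, 13, 3, 7, 2, 9, 1, 14, 4, 17, 6, 8, 16, 10]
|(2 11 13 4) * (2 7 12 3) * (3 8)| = |(2 11 13 4 7 12 8 3)| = 8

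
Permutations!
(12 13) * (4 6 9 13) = (4 6 9 13 12) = [0, 1, 2, 3, 6, 5, 9, 7, 8, 13, 10, 11, 4, 12]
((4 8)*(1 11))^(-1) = ((1 11)(4 8))^(-1) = (1 11)(4 8)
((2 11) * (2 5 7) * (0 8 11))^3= (0 5)(2 11)(7 8)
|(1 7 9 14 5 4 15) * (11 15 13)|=|(1 7 9 14 5 4 13 11 15)|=9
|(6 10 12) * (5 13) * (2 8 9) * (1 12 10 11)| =12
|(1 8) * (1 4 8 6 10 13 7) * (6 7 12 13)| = |(1 7)(4 8)(6 10)(12 13)| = 2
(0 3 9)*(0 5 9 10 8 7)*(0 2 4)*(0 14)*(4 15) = (0 3 10 8 7 2 15 4 14)(5 9) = [3, 1, 15, 10, 14, 9, 6, 2, 7, 5, 8, 11, 12, 13, 0, 4]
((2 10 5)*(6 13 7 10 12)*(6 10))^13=(2 12 10 5)(6 13 7)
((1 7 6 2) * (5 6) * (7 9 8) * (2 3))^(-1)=((1 9 8 7 5 6 3 2))^(-1)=(1 2 3 6 5 7 8 9)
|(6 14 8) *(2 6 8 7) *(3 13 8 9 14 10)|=|(2 6 10 3 13 8 9 14 7)|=9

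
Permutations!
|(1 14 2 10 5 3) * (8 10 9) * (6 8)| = 9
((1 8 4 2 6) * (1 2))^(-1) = (1 4 8)(2 6)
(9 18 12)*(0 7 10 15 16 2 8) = (0 7 10 15 16 2 8)(9 18 12) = [7, 1, 8, 3, 4, 5, 6, 10, 0, 18, 15, 11, 9, 13, 14, 16, 2, 17, 12]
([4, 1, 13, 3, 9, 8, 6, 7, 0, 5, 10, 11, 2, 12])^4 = (0 8 5 9 4)(2 13 12)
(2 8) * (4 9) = (2 8)(4 9) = [0, 1, 8, 3, 9, 5, 6, 7, 2, 4]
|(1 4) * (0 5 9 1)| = |(0 5 9 1 4)| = 5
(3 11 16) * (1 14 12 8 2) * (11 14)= (1 11 16 3 14 12 8 2)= [0, 11, 1, 14, 4, 5, 6, 7, 2, 9, 10, 16, 8, 13, 12, 15, 3]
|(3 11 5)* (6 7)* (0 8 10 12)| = 12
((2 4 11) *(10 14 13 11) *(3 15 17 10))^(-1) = ((2 4 3 15 17 10 14 13 11))^(-1) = (2 11 13 14 10 17 15 3 4)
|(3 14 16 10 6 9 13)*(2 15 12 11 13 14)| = |(2 15 12 11 13 3)(6 9 14 16 10)| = 30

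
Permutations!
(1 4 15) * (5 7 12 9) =(1 4 15)(5 7 12 9) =[0, 4, 2, 3, 15, 7, 6, 12, 8, 5, 10, 11, 9, 13, 14, 1]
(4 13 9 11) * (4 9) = (4 13)(9 11) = [0, 1, 2, 3, 13, 5, 6, 7, 8, 11, 10, 9, 12, 4]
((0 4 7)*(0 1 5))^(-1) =((0 4 7 1 5))^(-1) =(0 5 1 7 4)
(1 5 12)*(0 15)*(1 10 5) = (0 15)(5 12 10) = [15, 1, 2, 3, 4, 12, 6, 7, 8, 9, 5, 11, 10, 13, 14, 0]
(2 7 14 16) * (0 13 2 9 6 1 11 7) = [13, 11, 0, 3, 4, 5, 1, 14, 8, 6, 10, 7, 12, 2, 16, 15, 9] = (0 13 2)(1 11 7 14 16 9 6)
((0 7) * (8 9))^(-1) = (0 7)(8 9) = ((0 7)(8 9))^(-1)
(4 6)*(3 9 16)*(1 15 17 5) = (1 15 17 5)(3 9 16)(4 6) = [0, 15, 2, 9, 6, 1, 4, 7, 8, 16, 10, 11, 12, 13, 14, 17, 3, 5]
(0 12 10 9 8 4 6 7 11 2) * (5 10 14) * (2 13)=(0 12 14 5 10 9 8 4 6 7 11 13 2)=[12, 1, 0, 3, 6, 10, 7, 11, 4, 8, 9, 13, 14, 2, 5]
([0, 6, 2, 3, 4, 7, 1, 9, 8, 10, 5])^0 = (10)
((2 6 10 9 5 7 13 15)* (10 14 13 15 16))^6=((2 6 14 13 16 10 9 5 7 15))^6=(2 9 14 7 16)(5 13 15 10 6)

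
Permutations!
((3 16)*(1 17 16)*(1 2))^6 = ((1 17 16 3 2))^6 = (1 17 16 3 2)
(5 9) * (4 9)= (4 9 5)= [0, 1, 2, 3, 9, 4, 6, 7, 8, 5]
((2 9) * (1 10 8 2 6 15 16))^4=(1 9)(2 16)(6 10)(8 15)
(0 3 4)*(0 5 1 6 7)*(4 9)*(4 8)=(0 3 9 8 4 5 1 6 7)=[3, 6, 2, 9, 5, 1, 7, 0, 4, 8]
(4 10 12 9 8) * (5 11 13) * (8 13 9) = (4 10 12 8)(5 11 9 13) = [0, 1, 2, 3, 10, 11, 6, 7, 4, 13, 12, 9, 8, 5]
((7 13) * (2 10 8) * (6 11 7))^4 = ((2 10 8)(6 11 7 13))^4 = (13)(2 10 8)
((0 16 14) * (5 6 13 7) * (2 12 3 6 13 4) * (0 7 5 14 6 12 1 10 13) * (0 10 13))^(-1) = (0 10 5 13 1 2 4 6 16)(3 12)(7 14)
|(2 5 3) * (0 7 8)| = 3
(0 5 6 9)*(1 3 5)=(0 1 3 5 6 9)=[1, 3, 2, 5, 4, 6, 9, 7, 8, 0]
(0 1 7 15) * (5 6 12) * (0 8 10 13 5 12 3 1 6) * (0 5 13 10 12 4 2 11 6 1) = (0 1 7 15 8 12 4 2 11 6 3) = [1, 7, 11, 0, 2, 5, 3, 15, 12, 9, 10, 6, 4, 13, 14, 8]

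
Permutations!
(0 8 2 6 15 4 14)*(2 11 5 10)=(0 8 11 5 10 2 6 15 4 14)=[8, 1, 6, 3, 14, 10, 15, 7, 11, 9, 2, 5, 12, 13, 0, 4]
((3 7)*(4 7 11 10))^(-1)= (3 7 4 10 11)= ((3 11 10 4 7))^(-1)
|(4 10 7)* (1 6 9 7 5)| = |(1 6 9 7 4 10 5)| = 7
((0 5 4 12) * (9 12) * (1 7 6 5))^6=(0 9 5 7)(1 12 4 6)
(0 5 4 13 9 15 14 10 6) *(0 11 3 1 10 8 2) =(0 5 4 13 9 15 14 8 2)(1 10 6 11 3) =[5, 10, 0, 1, 13, 4, 11, 7, 2, 15, 6, 3, 12, 9, 8, 14]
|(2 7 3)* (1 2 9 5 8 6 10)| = |(1 2 7 3 9 5 8 6 10)| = 9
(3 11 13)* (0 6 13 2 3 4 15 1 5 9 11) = (0 6 13 4 15 1 5 9 11 2 3) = [6, 5, 3, 0, 15, 9, 13, 7, 8, 11, 10, 2, 12, 4, 14, 1]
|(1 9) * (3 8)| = |(1 9)(3 8)| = 2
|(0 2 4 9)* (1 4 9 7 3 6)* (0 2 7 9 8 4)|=|(0 7 3 6 1)(2 8 4 9)|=20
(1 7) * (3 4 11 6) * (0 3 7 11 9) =(0 3 4 9)(1 11 6 7) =[3, 11, 2, 4, 9, 5, 7, 1, 8, 0, 10, 6]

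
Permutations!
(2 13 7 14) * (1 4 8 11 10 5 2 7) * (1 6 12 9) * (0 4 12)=(0 4 8 11 10 5 2 13 6)(1 12 9)(7 14)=[4, 12, 13, 3, 8, 2, 0, 14, 11, 1, 5, 10, 9, 6, 7]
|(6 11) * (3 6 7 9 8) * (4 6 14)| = 8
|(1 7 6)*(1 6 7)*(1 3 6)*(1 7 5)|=|(1 3 6 7 5)|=5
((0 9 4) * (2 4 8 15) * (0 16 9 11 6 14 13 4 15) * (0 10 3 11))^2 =((2 15)(3 11 6 14 13 4 16 9 8 10))^2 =(3 6 13 16 8)(4 9 10 11 14)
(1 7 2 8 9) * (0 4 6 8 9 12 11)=(0 4 6 8 12 11)(1 7 2 9)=[4, 7, 9, 3, 6, 5, 8, 2, 12, 1, 10, 0, 11]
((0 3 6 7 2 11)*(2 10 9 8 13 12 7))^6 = (13)(0 3 6 2 11)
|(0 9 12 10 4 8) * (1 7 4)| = |(0 9 12 10 1 7 4 8)| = 8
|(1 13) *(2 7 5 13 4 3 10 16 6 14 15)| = 12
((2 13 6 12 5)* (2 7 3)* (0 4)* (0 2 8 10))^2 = (0 2 6 5 3 10 4 13 12 7 8)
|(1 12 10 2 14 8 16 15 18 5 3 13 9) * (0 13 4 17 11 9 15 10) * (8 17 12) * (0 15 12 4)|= |(0 13 12 15 18 5 3)(1 8 16 10 2 14 17 11 9)|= 63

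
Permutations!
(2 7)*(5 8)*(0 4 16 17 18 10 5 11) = (0 4 16 17 18 10 5 8 11)(2 7) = [4, 1, 7, 3, 16, 8, 6, 2, 11, 9, 5, 0, 12, 13, 14, 15, 17, 18, 10]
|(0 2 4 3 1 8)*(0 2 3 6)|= |(0 3 1 8 2 4 6)|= 7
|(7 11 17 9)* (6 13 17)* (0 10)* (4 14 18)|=|(0 10)(4 14 18)(6 13 17 9 7 11)|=6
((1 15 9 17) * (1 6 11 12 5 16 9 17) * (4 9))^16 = (1 5 17 4 11)(6 9 12 15 16)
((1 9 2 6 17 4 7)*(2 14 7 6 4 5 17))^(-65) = (1 7 14 9)(2 4 6)(5 17)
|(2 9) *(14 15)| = |(2 9)(14 15)| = 2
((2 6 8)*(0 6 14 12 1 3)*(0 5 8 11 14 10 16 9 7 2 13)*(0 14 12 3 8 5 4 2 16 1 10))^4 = (0 10 14)(1 3 6)(2 12 13)(4 11 8)(7 16 9)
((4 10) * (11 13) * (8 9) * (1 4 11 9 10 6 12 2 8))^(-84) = (1 10 6 13 2)(4 11 12 9 8)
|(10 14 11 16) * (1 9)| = |(1 9)(10 14 11 16)| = 4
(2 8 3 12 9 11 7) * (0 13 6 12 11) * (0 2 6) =[13, 1, 8, 11, 4, 5, 12, 6, 3, 2, 10, 7, 9, 0] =(0 13)(2 8 3 11 7 6 12 9)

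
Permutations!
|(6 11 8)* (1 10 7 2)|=|(1 10 7 2)(6 11 8)|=12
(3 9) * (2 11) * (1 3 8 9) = (1 3)(2 11)(8 9) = [0, 3, 11, 1, 4, 5, 6, 7, 9, 8, 10, 2]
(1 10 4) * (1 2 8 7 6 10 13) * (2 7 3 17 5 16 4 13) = (1 2 8 3 17 5 16 4 7 6 10 13) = [0, 2, 8, 17, 7, 16, 10, 6, 3, 9, 13, 11, 12, 1, 14, 15, 4, 5]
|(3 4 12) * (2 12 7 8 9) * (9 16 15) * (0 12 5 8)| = 30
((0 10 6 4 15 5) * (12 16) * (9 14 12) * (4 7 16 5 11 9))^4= (0 16 9)(4 14 10)(5 7 11)(6 15 12)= ((0 10 6 7 16 4 15 11 9 14 12 5))^4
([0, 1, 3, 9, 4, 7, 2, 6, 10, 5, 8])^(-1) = (2 6 7 5 9 3)(8 10)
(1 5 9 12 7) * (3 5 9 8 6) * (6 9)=(1 6 3 5 8 9 12 7)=[0, 6, 2, 5, 4, 8, 3, 1, 9, 12, 10, 11, 7]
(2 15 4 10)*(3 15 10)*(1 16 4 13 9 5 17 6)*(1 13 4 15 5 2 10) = (1 16 15 4 3 5 17 6 13 9 2) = [0, 16, 1, 5, 3, 17, 13, 7, 8, 2, 10, 11, 12, 9, 14, 4, 15, 6]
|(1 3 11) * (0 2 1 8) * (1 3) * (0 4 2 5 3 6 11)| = 15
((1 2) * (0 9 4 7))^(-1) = ((0 9 4 7)(1 2))^(-1) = (0 7 4 9)(1 2)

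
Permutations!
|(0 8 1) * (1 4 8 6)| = 6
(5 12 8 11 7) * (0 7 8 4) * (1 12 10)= (0 7 5 10 1 12 4)(8 11)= [7, 12, 2, 3, 0, 10, 6, 5, 11, 9, 1, 8, 4]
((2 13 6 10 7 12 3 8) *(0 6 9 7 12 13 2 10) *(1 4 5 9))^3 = (0 6)(1 9)(3 12 10 8)(4 7)(5 13)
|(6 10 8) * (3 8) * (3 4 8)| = 4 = |(4 8 6 10)|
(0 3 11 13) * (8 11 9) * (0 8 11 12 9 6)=(0 3 6)(8 12 9 11 13)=[3, 1, 2, 6, 4, 5, 0, 7, 12, 11, 10, 13, 9, 8]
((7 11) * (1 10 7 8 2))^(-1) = ((1 10 7 11 8 2))^(-1) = (1 2 8 11 7 10)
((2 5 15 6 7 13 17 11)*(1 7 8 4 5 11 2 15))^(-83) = (1 11 5 2 4 17 8 13 6 7 15)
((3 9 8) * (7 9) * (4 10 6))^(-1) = (3 8 9 7)(4 6 10)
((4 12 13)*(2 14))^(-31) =(2 14)(4 13 12)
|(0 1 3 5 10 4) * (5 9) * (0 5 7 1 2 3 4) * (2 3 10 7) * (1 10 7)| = |(0 3 9 2 7 10)(1 4 5)| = 6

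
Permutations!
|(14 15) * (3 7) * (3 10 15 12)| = 6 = |(3 7 10 15 14 12)|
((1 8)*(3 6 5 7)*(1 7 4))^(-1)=((1 8 7 3 6 5 4))^(-1)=(1 4 5 6 3 7 8)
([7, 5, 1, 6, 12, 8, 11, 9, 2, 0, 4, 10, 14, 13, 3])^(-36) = (3 14 12 4 10 11 6)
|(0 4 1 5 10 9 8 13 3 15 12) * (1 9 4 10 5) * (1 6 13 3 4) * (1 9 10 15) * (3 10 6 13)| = 15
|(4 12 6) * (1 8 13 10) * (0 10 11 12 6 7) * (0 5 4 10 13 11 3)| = 9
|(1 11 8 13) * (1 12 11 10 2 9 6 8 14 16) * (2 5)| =|(1 10 5 2 9 6 8 13 12 11 14 16)| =12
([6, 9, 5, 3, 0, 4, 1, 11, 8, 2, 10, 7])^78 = (11)(0 6 1 9 2 5 4)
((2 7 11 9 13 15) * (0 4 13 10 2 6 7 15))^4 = ((0 4 13)(2 15 6 7 11 9 10))^4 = (0 4 13)(2 11 15 9 6 10 7)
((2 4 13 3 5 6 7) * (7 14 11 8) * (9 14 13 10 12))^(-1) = ((2 4 10 12 9 14 11 8 7)(3 5 6 13))^(-1) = (2 7 8 11 14 9 12 10 4)(3 13 6 5)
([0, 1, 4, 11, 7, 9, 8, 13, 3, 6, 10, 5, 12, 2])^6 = [0, 1, 7, 3, 13, 5, 6, 2, 8, 9, 10, 11, 12, 4]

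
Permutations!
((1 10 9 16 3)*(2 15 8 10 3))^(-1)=(1 3)(2 16 9 10 8 15)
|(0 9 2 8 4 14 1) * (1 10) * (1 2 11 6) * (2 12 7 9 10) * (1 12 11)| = |(0 10 11 6 12 7 9 1)(2 8 4 14)| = 8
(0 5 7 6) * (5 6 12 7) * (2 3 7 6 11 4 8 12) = (0 11 4 8 12 6)(2 3 7) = [11, 1, 3, 7, 8, 5, 0, 2, 12, 9, 10, 4, 6]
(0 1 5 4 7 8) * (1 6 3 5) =(0 6 3 5 4 7 8) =[6, 1, 2, 5, 7, 4, 3, 8, 0]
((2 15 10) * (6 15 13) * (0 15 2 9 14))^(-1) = (0 14 9 10 15)(2 6 13)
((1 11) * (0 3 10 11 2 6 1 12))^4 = ((0 3 10 11 12)(1 2 6))^4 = (0 12 11 10 3)(1 2 6)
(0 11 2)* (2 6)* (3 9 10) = (0 11 6 2)(3 9 10) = [11, 1, 0, 9, 4, 5, 2, 7, 8, 10, 3, 6]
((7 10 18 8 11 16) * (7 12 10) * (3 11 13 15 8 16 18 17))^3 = ((3 11 18 16 12 10 17)(8 13 15))^3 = (3 16 17 18 10 11 12)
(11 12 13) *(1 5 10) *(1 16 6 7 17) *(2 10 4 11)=(1 5 4 11 12 13 2 10 16 6 7 17)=[0, 5, 10, 3, 11, 4, 7, 17, 8, 9, 16, 12, 13, 2, 14, 15, 6, 1]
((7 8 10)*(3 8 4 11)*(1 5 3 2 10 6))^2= (1 3 6 5 8)(2 7 11 10 4)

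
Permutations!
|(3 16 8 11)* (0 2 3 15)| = |(0 2 3 16 8 11 15)| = 7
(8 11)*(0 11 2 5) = (0 11 8 2 5) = [11, 1, 5, 3, 4, 0, 6, 7, 2, 9, 10, 8]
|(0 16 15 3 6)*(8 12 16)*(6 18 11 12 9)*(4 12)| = |(0 8 9 6)(3 18 11 4 12 16 15)| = 28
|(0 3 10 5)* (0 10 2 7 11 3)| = |(2 7 11 3)(5 10)| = 4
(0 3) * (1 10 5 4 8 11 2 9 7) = (0 3)(1 10 5 4 8 11 2 9 7) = [3, 10, 9, 0, 8, 4, 6, 1, 11, 7, 5, 2]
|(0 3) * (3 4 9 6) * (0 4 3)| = 5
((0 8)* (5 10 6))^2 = ((0 8)(5 10 6))^2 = (5 6 10)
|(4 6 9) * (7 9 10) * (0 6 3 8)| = |(0 6 10 7 9 4 3 8)| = 8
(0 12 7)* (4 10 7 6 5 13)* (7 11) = [12, 1, 2, 3, 10, 13, 5, 0, 8, 9, 11, 7, 6, 4] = (0 12 6 5 13 4 10 11 7)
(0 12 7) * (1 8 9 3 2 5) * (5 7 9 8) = [12, 5, 7, 2, 4, 1, 6, 0, 8, 3, 10, 11, 9] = (0 12 9 3 2 7)(1 5)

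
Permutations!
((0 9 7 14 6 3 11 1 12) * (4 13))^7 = ((0 9 7 14 6 3 11 1 12)(4 13))^7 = (0 1 3 14 9 12 11 6 7)(4 13)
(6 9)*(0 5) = [5, 1, 2, 3, 4, 0, 9, 7, 8, 6] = (0 5)(6 9)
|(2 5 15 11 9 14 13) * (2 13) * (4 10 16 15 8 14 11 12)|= |(2 5 8 14)(4 10 16 15 12)(9 11)|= 20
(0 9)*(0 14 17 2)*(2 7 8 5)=(0 9 14 17 7 8 5 2)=[9, 1, 0, 3, 4, 2, 6, 8, 5, 14, 10, 11, 12, 13, 17, 15, 16, 7]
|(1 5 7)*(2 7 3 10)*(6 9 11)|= 6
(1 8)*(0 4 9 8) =(0 4 9 8 1) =[4, 0, 2, 3, 9, 5, 6, 7, 1, 8]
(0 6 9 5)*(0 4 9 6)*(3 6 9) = [0, 1, 2, 6, 3, 4, 9, 7, 8, 5] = (3 6 9 5 4)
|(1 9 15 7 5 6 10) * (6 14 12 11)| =10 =|(1 9 15 7 5 14 12 11 6 10)|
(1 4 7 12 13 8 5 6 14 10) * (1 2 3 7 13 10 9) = [0, 4, 3, 7, 13, 6, 14, 12, 5, 1, 2, 11, 10, 8, 9] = (1 4 13 8 5 6 14 9)(2 3 7 12 10)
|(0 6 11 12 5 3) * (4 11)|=7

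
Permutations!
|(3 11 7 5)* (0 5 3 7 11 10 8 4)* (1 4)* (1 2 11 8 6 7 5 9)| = |(0 9 1 4)(2 11 8)(3 10 6 7)| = 12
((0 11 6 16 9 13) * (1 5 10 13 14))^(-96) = (0 9 10 6 1)(5 11 14 13 16)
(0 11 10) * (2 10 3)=[11, 1, 10, 2, 4, 5, 6, 7, 8, 9, 0, 3]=(0 11 3 2 10)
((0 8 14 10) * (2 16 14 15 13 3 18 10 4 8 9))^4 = ((0 9 2 16 14 4 8 15 13 3 18 10))^4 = (0 14 13)(2 8 18)(3 9 4)(10 16 15)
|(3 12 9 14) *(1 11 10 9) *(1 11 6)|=6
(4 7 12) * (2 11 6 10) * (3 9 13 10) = (2 11 6 3 9 13 10)(4 7 12) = [0, 1, 11, 9, 7, 5, 3, 12, 8, 13, 2, 6, 4, 10]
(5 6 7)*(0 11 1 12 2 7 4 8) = (0 11 1 12 2 7 5 6 4 8) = [11, 12, 7, 3, 8, 6, 4, 5, 0, 9, 10, 1, 2]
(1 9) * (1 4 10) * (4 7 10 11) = (1 9 7 10)(4 11) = [0, 9, 2, 3, 11, 5, 6, 10, 8, 7, 1, 4]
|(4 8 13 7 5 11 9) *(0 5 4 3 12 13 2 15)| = |(0 5 11 9 3 12 13 7 4 8 2 15)| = 12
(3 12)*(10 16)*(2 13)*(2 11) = (2 13 11)(3 12)(10 16) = [0, 1, 13, 12, 4, 5, 6, 7, 8, 9, 16, 2, 3, 11, 14, 15, 10]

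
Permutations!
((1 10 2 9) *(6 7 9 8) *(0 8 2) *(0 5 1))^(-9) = ((0 8 6 7 9)(1 10 5))^(-9) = (10)(0 8 6 7 9)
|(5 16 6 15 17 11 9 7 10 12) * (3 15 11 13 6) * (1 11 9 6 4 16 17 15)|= |(1 11 6 9 7 10 12 5 17 13 4 16 3)|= 13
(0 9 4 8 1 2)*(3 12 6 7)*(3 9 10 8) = (0 10 8 1 2)(3 12 6 7 9 4) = [10, 2, 0, 12, 3, 5, 7, 9, 1, 4, 8, 11, 6]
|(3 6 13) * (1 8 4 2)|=|(1 8 4 2)(3 6 13)|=12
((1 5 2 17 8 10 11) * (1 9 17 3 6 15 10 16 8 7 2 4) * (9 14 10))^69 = (2 7 17 9 15 6 3)(8 16)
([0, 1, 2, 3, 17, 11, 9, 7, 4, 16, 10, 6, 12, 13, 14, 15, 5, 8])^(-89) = [0, 1, 2, 3, 17, 11, 9, 7, 4, 16, 10, 6, 12, 13, 14, 15, 5, 8]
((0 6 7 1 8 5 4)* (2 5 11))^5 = ((0 6 7 1 8 11 2 5 4))^5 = (0 11 6 2 7 5 1 4 8)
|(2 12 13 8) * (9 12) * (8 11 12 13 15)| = 7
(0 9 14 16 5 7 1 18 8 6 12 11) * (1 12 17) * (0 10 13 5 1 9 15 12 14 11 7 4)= (0 15 12 7 14 16 1 18 8 6 17 9 11 10 13 5 4)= [15, 18, 2, 3, 0, 4, 17, 14, 6, 11, 13, 10, 7, 5, 16, 12, 1, 9, 8]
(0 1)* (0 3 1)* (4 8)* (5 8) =(1 3)(4 5 8) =[0, 3, 2, 1, 5, 8, 6, 7, 4]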